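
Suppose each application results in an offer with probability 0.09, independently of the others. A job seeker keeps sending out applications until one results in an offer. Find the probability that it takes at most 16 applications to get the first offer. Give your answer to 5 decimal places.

Y = number of applications to the first success; geometric, p = 0.09.
P(Y ≤ 16) = 1 − (1−p)^16 = 1 − 0.2211374 = 0.7788626

0.77886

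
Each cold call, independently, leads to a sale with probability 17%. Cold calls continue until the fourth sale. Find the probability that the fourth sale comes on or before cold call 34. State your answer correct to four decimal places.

Finishing within 34 cold calls ⇔ at least 4 successes in the first 34. With X ~ Binomial(34, 0.17), P(Y ≤ 34) = 1 − P(X ≤ 3).
  k=0: C(34,0)·0.17^0·0.83^34 = 0.001773
  k=1: C(34,1)·0.17^1·0.83^33 = 0.012345
  k=2: C(34,2)·0.17^2·0.83^32 = 0.041721
  k=3: C(34,3)·0.17^3·0.83^31 = 0.091151
1 − 0.146990 = 0.853010

0.8530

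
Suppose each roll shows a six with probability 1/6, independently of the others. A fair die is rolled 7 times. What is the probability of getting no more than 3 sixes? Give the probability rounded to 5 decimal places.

0.98237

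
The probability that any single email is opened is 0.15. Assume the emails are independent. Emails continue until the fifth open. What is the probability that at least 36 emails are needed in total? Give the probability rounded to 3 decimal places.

0.381

Needing more than 35 emails ⇔ fewer than 5 successes in the first 35. With X ~ Binomial(35, 0.15), P(Y > 35) = P(X ≤ 4).
  k=0: C(35,0)·0.15^0·0.85^35 = 0.00339
  k=1: C(35,1)·0.15^1·0.85^34 = 0.02091
  k=2: C(35,2)·0.15^2·0.85^33 = 0.06274
  k=3: C(35,3)·0.15^3·0.85^32 = 0.12178
  k=4: C(35,4)·0.15^4·0.85^31 = 0.17193
P(X ≤ 4) = 0.38075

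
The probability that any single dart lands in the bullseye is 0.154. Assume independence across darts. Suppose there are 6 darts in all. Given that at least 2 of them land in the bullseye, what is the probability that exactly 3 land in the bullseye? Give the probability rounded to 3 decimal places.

X ~ Binomial(6, 0.154). Want P(X=3 | X≥2) = P(X=3) / P(X≥2).
P(X=3) = C(6,3)·0.154^3·0.846^3 = 0.04423
P(X≥2) = 1 − 0.36663 − 0.40043 = 0.23295
Ratio = 0.04423 / 0.23295 = 0.18987

0.190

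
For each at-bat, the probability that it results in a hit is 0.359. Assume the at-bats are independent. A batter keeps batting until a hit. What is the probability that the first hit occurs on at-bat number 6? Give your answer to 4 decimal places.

Geometric (trials to first success), p = 0.359.
P(Y = 6) = (1−p)^5 · p = 0.10822 · 0.359 = 0.038849

0.0388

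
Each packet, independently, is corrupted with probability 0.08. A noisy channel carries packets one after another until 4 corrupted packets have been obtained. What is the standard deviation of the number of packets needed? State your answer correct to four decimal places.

23.9792

Y = total packets until the fourth success; negative binomial with r=4, p=0.08.
SD(Y) = √[r(1−p)/p²] = √(575.000000) = 23.979158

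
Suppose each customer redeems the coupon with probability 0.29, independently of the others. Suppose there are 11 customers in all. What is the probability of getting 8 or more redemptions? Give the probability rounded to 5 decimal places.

0.00339

X ~ Binomial(11, 0.29); P(X ≥ 8) = Σ C(11,k) p^k (1−p)^(11−k) over k:
  k=8: C(11,8)·0.29^8·0.71^3 = 0.0029542
  k=9: C(11,9)·0.29^9·0.71^2 = 0.0004022
  k=10: C(11,10)·0.29^10·0.71^1 = 0.0000329
  k=11: C(11,11)·0.29^11·0.71^0 = 0.0000012
Total = 0.0033905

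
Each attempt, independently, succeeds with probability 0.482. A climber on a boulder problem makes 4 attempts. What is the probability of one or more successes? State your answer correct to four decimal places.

P(at least one) = 1 − P(none) = 1 − (1 − 0.482)^4
= 1 − 0.071998 = 0.928002

0.9280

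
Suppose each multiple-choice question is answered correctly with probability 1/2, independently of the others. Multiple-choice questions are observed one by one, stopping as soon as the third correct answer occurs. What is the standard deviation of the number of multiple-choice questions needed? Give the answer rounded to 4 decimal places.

Y = total multiple-choice questions until the third success; negative binomial with r=3, p=0.50.
SD(Y) = √[r(1−p)/p²] = √(6.000000) = 2.449490

2.4495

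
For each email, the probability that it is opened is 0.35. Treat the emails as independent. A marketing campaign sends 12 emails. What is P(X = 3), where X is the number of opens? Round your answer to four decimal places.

X ~ Binomial(n=12, p=0.35).
P(X=3) = C(12,3) · p^3 · (1−p)^9
= 220 · 0.042875 · 0.020712 = 0.195365

0.1954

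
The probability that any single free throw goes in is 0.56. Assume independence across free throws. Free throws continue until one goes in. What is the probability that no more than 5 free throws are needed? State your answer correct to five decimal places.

0.98351

Y = number of free throws to the first success; geometric, p = 0.56.
P(Y ≤ 5) = 1 − (1−p)^5 = 1 − 0.0164916 = 0.9835084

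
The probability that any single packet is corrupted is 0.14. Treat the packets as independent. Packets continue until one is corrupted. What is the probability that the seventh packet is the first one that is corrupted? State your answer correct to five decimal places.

Geometric (trials to first success), p = 0.14.
P(Y = 7) = (1−p)^6 · p = 0.40457 · 0.14 = 0.0566394

0.05664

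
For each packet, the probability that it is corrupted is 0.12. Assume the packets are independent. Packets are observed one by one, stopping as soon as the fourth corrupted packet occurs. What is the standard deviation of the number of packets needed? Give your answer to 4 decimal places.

Y = total packets until the fourth success; negative binomial with r=4, p=0.12.
SD(Y) = √[r(1−p)/p²] = √(244.444444) = 15.634719

15.6347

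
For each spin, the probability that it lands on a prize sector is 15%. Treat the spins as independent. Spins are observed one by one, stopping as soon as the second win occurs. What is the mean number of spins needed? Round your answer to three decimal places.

13.333

Y = total spins until the second success; negative binomial with r=2, p=0.15.
E[Y] = r / p = 2 / 0.15 = 13.33333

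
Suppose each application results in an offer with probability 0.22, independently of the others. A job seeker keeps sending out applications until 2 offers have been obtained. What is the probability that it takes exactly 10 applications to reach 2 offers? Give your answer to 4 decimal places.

Y = trial on which the second success occurs; negative binomial, r=2, p=0.22.
P(Y=10) = C(9,1) · p^2 · (1−p)^8
= 9 · 0.0484 · 0.13701 = 0.059682

0.0597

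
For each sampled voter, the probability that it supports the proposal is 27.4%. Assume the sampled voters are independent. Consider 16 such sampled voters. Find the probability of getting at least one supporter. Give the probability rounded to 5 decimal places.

0.99404

P(at least one) = 1 − P(none) = 1 − (1 − 0.274)^16
= 1 − 0.0059564 = 0.9940436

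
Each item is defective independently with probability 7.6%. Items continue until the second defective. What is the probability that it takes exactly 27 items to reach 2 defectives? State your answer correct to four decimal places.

Y = trial on which the second success occurs; negative binomial, r=2, p=0.076.
P(Y=27) = C(26,1) · p^2 · (1−p)^25
= 26 · 0.005776 · 0.13861 = 0.020816

0.0208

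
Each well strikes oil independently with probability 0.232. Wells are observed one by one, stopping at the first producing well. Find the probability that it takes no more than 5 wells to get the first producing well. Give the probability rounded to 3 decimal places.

0.733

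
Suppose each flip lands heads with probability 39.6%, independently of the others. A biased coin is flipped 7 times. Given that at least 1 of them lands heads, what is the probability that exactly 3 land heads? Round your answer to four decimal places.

X ~ Binomial(7, 0.396). Want P(X=3 | X≥1) = P(X=3) / P(X≥1).
P(X=3) = C(7,3)·0.396^3·0.604^4 = 0.289269
P(X≥1) = 1 − 0.029326 = 0.970674
Ratio = 0.289269 / 0.970674 = 0.298008

0.2980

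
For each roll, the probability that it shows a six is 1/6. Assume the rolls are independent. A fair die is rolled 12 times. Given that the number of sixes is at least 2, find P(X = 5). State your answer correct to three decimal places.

0.046

X ~ Binomial(12, 0.166667). Want P(X=5 | X≥2) = P(X=5) / P(X≥2).
P(X=5) = C(12,5)·0.166667^5·0.833333^7 = 0.02842
P(X≥2) = 1 − 0.11216 − 0.26918 = 0.61867
Ratio = 0.02842 / 0.61867 = 0.04595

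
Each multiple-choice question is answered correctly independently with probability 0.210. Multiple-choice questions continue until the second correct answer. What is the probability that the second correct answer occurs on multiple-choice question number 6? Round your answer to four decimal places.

0.0859

Y = trial on which the second success occurs; negative binomial, r=2, p=0.21.
P(Y=6) = C(5,1) · p^2 · (1−p)^4
= 5 · 0.0441 · 0.3895 = 0.085885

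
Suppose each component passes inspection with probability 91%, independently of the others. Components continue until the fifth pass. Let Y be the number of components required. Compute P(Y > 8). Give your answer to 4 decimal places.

Needing more than 8 components ⇔ fewer than 5 successes in the first 8. With X ~ Binomial(8, 0.91), P(Y > 8) = P(X ≤ 4).
  k=0: C(8,0)·0.91^0·0.09^8 = 0.000000
  k=1: C(8,1)·0.91^1·0.09^7 = 0.000000
  k=2: C(8,2)·0.91^2·0.09^6 = 0.000012
  k=3: C(8,3)·0.91^3·0.09^5 = 0.000249
  k=4: C(8,4)·0.91^4·0.09^4 = 0.003149
P(X ≤ 4) = 0.003411

0.0034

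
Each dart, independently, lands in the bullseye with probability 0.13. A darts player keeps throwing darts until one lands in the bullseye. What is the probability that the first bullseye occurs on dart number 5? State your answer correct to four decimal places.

0.0745

Geometric (trials to first success), p = 0.13.
P(Y = 5) = (1−p)^4 · p = 0.5729 · 0.13 = 0.074477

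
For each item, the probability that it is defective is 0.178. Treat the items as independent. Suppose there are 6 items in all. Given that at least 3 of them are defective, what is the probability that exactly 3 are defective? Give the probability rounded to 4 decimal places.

0.8496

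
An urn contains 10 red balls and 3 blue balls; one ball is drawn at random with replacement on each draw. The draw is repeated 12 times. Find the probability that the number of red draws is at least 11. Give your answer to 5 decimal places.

0.19744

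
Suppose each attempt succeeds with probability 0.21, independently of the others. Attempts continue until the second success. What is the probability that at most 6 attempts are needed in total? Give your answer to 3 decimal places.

Finishing within 6 attempts ⇔ at least 2 successes in the first 6. With X ~ Binomial(6, 0.21), P(Y ≤ 6) = 1 − P(X ≤ 1).
  k=0: C(6,0)·0.21^0·0.79^6 = 0.24309
  k=1: C(6,1)·0.21^1·0.79^5 = 0.38771
1 − 0.63080 = 0.36920

0.369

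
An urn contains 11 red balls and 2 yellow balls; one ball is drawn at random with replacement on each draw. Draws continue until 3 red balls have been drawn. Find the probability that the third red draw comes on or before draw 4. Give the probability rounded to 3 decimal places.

Finishing within 4 draws ⇔ at least 3 successes in the first 4. With X ~ Binomial(4, 0.846154), P(Y ≤ 4) = 1 − P(X ≤ 2).
  k=0: C(4,0)·0.846154^0·0.153846^4 = 0.00056
  k=1: C(4,1)·0.846154^1·0.153846^3 = 0.01232
  k=2: C(4,2)·0.846154^2·0.153846^2 = 0.10168
1 − 0.11456 = 0.88544

0.885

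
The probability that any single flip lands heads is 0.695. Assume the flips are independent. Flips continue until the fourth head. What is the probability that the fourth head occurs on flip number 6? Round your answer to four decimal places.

0.2170

Y = trial on which the fourth success occurs; negative binomial, r=4, p=0.695.
P(Y=6) = C(5,3) · p^4 · (1−p)^2
= 10 · 0.23331 · 0.093025 = 0.217040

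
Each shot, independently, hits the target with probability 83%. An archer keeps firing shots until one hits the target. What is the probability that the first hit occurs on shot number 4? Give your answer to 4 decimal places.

Geometric (trials to first success), p = 0.83.
P(Y = 4) = (1−p)^3 · p = 0.004913 · 0.83 = 0.004078

0.0041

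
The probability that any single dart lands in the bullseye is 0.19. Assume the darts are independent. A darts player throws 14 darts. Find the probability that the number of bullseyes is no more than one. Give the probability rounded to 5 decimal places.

X ~ Binomial(14, 0.19); P(X ≤ 1) = Σ C(14,k) p^k (1−p)^(14−k) over k:
  k=0: C(14,0)·0.19^0·0.81^14 = 0.0523348
  k=1: C(14,1)·0.19^1·0.81^13 = 0.1718648
Total = 0.2241995

0.22420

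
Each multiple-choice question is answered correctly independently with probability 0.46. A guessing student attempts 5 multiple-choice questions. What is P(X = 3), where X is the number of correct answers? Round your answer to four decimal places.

0.2838

X ~ Binomial(n=5, p=0.46).
P(X=3) = C(5,3) · p^3 · (1−p)^2
= 10 · 0.097336 · 0.2916 = 0.283832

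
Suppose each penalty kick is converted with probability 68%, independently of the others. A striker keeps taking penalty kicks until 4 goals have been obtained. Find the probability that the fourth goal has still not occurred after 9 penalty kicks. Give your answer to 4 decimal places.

Needing more than 9 penalty kicks ⇔ fewer than 4 successes in the first 9. With X ~ Binomial(9, 0.68), P(Y > 9) = P(X ≤ 3).
  k=0: C(9,0)·0.68^0·0.32^9 = 0.000035
  k=1: C(9,1)·0.68^1·0.32^8 = 0.000673
  k=2: C(9,2)·0.68^2·0.32^7 = 0.005720
  k=3: C(9,3)·0.68^3·0.32^6 = 0.028360
P(X ≤ 3) = 0.034788

0.0348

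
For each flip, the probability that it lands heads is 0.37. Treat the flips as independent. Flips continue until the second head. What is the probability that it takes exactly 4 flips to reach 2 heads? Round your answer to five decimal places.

Y = trial on which the second success occurs; negative binomial, r=2, p=0.37.
P(Y=4) = C(3,1) · p^2 · (1−p)^2
= 3 · 0.1369 · 0.3969 = 0.1630068

0.16301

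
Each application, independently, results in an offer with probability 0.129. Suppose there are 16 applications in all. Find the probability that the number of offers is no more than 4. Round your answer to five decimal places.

0.95424

X ~ Binomial(16, 0.129); P(X ≤ 4) = Σ C(16,k) p^k (1−p)^(16−k) over k:
  k=0: C(16,0)·0.129^0·0.871^16 = 0.1097212
  k=1: C(16,1)·0.129^1·0.871^15 = 0.2600052
  k=2: C(16,2)·0.129^2·0.871^14 = 0.2888117
  k=3: C(16,3)·0.129^3·0.871^13 = 0.1996150
  k=4: C(16,4)·0.129^4·0.871^12 = 0.0960833
Total = 0.9542364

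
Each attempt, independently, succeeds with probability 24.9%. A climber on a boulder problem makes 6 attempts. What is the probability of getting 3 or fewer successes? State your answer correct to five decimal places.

0.96293

X ~ Binomial(6, 0.249); P(X ≤ 3) = Σ C(6,k) p^k (1−p)^(6−k) over k:
  k=0: C(6,0)·0.249^0·0.751^6 = 0.1794071
  k=1: C(6,1)·0.249^1·0.751^5 = 0.3569031
  k=2: C(6,2)·0.249^2·0.751^4 = 0.2958351
  k=3: C(6,3)·0.249^3·0.751^3 = 0.1307820
Total = 0.9629272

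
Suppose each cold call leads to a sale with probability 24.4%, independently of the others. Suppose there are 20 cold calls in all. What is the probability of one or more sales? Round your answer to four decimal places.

0.9963

P(at least one) = 1 − P(none) = 1 − (1 − 0.244)^20
= 1 − 0.003719 = 0.996281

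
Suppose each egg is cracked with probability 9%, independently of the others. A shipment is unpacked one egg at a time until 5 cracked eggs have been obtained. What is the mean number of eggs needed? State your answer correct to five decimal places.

55.55556

Y = total eggs until the fifth success; negative binomial with r=5, p=0.09.
E[Y] = r / p = 5 / 0.09 = 55.5555556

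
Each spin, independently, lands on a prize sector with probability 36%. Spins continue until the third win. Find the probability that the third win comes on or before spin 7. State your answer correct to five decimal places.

0.49062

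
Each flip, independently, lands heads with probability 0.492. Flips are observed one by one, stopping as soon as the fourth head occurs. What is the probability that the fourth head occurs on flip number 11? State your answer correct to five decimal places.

Y = trial on which the fourth success occurs; negative binomial, r=4, p=0.492.
P(Y=11) = C(10,3) · p^4 · (1−p)^7
= 120 · 0.058595 · 0.0087306 = 0.0613886

0.06139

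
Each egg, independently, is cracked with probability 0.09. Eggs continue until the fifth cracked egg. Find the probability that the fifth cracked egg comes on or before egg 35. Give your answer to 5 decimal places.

0.20318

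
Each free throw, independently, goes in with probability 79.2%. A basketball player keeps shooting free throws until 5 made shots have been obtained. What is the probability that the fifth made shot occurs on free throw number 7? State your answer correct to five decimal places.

0.20223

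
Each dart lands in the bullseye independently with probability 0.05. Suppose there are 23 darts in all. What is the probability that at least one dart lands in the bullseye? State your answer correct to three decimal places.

P(at least one) = 1 − P(none) = 1 − (1 − 0.05)^23
= 1 − 0.30736 = 0.69264

0.693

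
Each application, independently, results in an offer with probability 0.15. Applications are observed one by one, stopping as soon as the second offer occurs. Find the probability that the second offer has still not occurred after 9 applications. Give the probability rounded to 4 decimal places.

0.5995

Needing more than 9 applications ⇔ fewer than 2 successes in the first 9. With X ~ Binomial(9, 0.15), P(Y > 9) = P(X ≤ 1).
  k=0: C(9,0)·0.15^0·0.85^9 = 0.231617
  k=1: C(9,1)·0.15^1·0.85^8 = 0.367862
P(X ≤ 1) = 0.599479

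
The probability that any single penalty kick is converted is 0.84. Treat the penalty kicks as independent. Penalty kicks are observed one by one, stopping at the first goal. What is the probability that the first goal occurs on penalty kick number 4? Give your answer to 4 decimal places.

Geometric (trials to first success), p = 0.84.
P(Y = 4) = (1−p)^3 · p = 0.004096 · 0.84 = 0.003441

0.0034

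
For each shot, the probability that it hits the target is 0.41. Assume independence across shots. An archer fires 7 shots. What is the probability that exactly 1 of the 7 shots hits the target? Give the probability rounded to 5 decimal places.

X ~ Binomial(n=7, p=0.41).
P(X=1) = C(7,1) · p^1 · (1−p)^6
= 7 · 0.41 · 0.042181 = 0.1210581

0.12106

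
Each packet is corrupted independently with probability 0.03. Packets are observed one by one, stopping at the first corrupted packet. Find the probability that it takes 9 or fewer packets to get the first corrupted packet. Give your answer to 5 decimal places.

0.23977

Y = number of packets to the first success; geometric, p = 0.03.
P(Y ≤ 9) = 1 − (1−p)^9 = 1 − 0.7602311 = 0.2397689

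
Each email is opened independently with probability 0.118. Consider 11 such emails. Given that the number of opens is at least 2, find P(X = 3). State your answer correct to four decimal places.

0.2620

X ~ Binomial(11, 0.118). Want P(X=3 | X≥2) = P(X=3) / P(X≥2).
P(X=3) = C(11,3)·0.118^3·0.882^8 = 0.099284
P(X≥2) = 1 − 0.251278 − 0.369795 = 0.378927
Ratio = 0.099284 / 0.378927 = 0.262013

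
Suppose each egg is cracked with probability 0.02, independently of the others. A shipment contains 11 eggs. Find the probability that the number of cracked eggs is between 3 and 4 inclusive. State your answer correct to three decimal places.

0.001

X ~ Binomial(11, 0.02); P(3 ≤ X ≤ 4) = Σ C(11,k) p^k (1−p)^(11−k) over k:
  k=3: C(11,3)·0.02^3·0.98^8 = 0.00112
  k=4: C(11,4)·0.02^4·0.98^7 = 0.00005
Total = 0.00117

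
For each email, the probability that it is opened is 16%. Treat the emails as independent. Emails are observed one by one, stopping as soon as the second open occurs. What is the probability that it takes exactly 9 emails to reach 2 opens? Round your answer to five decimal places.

Y = trial on which the second success occurs; negative binomial, r=2, p=0.16.
P(Y=9) = C(8,1) · p^2 · (1−p)^7
= 8 · 0.0256 · 0.29509 = 0.0604345

0.06043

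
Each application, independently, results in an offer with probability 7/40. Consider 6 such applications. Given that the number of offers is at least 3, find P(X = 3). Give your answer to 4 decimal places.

X ~ Binomial(6, 0.175). Want P(X=3 | X≥3) = P(X=3) / P(X≥3).
P(X=3) = C(6,3)·0.175^3·0.825^3 = 0.060187
P(X≥3) = 1 − 0.315300 − 0.401291 − 0.212806 = 0.070604
Ratio = 0.060187 / 0.070604 = 0.852466

0.8525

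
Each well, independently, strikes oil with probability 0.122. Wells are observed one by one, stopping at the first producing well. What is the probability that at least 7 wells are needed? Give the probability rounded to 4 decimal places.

0.4581

Y = number of wells to the first success; geometric, p = 0.122.
P(Y > 6) = P(first 6 all fail) = (1−p)^6 = 0.458107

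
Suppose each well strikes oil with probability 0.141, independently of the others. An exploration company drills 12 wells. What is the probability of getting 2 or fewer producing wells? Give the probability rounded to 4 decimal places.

X ~ Binomial(12, 0.141); P(X ≤ 2) = Σ C(12,k) p^k (1−p)^(12−k) over k:
  k=0: C(12,0)·0.141^0·0.859^12 = 0.161405
  k=1: C(12,1)·0.141^1·0.859^11 = 0.317925
  k=2: C(12,2)·0.141^2·0.859^10 = 0.287021
Total = 0.766352

0.7664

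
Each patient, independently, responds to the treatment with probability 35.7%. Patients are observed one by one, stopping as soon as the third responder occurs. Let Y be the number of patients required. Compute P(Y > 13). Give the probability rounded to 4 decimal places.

0.1036

Needing more than 13 patients ⇔ fewer than 3 successes in the first 13. With X ~ Binomial(13, 0.357), P(Y > 13) = P(X ≤ 2).
  k=0: C(13,0)·0.357^0·0.643^13 = 0.003212
  k=1: C(13,1)·0.357^1·0.643^12 = 0.023182
  k=2: C(13,2)·0.357^2·0.643^11 = 0.077224
P(X ≤ 2) = 0.103617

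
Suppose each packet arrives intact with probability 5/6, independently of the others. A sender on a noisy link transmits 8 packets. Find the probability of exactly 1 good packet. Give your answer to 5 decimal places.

X ~ Binomial(n=8, p=0.833333).
P(X=1) = C(8,1) · p^1 · (1−p)^7
= 8 · 0.83333 · 3.5722e-06 = 0.0000238

0.00002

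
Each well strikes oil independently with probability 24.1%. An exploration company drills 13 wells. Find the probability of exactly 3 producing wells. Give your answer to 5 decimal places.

0.25400

X ~ Binomial(n=13, p=0.241).
P(X=3) = C(13,3) · p^3 · (1−p)^10
= 286 · 0.013998 · 0.063448 = 0.2540007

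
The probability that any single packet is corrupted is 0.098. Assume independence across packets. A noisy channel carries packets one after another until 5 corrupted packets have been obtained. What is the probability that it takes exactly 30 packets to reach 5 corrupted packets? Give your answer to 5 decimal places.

Y = trial on which the fifth success occurs; negative binomial, r=5, p=0.098.
P(Y=30) = C(29,4) · p^5 · (1−p)^25
= 23751 · 9.0392e-06 · 0.075886 = 0.0162920

0.01629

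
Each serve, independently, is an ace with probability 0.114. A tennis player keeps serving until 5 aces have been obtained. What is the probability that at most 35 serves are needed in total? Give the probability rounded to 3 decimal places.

0.369

Finishing within 35 serves ⇔ at least 5 successes in the first 35. With X ~ Binomial(35, 0.114), P(Y ≤ 35) = 1 − P(X ≤ 4).
  k=0: C(35,0)·0.114^0·0.886^35 = 0.01446
  k=1: C(35,1)·0.114^1·0.886^34 = 0.06512
  k=2: C(35,2)·0.114^2·0.886^33 = 0.14244
  k=3: C(35,3)·0.114^3·0.886^32 = 0.20161
  k=4: C(35,4)·0.114^4·0.886^31 = 0.20752
1 − 0.63115 = 0.36885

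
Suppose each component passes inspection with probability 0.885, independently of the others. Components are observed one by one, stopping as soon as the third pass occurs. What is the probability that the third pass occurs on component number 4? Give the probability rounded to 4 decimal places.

Y = trial on which the third success occurs; negative binomial, r=3, p=0.885.
P(Y=4) = C(3,2) · p^3 · (1−p)^1
= 3 · 0.69315 · 0.115 = 0.239138

0.2391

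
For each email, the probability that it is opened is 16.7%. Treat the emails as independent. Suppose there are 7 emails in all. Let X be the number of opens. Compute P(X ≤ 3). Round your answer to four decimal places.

X ~ Binomial(7, 0.167); P(X ≤ 3) = Σ C(7,k) p^k (1−p)^(7−k) over k:
  k=0: C(7,0)·0.167^0·0.833^7 = 0.278301
  k=1: C(7,1)·0.167^1·0.833^6 = 0.390557
  k=2: C(7,2)·0.167^2·0.833^5 = 0.234897
  k=3: C(7,3)·0.167^3·0.833^4 = 0.078487
Total = 0.982242

0.9822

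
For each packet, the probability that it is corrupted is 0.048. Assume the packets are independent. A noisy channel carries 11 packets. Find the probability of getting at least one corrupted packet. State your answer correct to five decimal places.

0.41789

P(at least one) = 1 − P(none) = 1 − (1 − 0.048)^11
= 1 − 0.5821118 = 0.4178882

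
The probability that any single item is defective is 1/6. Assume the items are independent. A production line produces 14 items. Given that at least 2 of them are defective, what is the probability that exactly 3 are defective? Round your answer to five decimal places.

0.32215

X ~ Binomial(14, 0.166667). Want P(X=3 | X≥2) = P(X=3) / P(X≥2).
P(X=3) = C(14,3)·0.166667^3·0.833333^11 = 0.2268057
P(X≥2) = 1 − 0.0778866 − 0.2180824 = 0.7040310
Ratio = 0.2268057 / 0.7040310 = 0.3221530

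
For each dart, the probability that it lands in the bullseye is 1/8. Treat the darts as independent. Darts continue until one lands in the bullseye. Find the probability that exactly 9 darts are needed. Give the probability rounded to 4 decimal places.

0.0430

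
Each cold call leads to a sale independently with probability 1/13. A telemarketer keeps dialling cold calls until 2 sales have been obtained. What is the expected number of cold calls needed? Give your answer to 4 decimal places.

26.0000

Y = total cold calls until the second success; negative binomial with r=2, p=0.076923.
E[Y] = r / p = 2 / 0.076923 = 26.000000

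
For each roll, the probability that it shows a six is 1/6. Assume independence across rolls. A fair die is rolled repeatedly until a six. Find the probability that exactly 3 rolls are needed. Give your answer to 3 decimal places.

0.116

Geometric (trials to first success), p = 0.166667.
P(Y = 3) = (1−p)^2 · p = 0.69444 · 0.166667 = 0.11574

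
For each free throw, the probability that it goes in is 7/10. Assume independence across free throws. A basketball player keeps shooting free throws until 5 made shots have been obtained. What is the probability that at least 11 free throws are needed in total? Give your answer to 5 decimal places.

0.04735

Needing more than 10 free throws ⇔ fewer than 5 successes in the first 10. With X ~ Binomial(10, 0.70), P(Y > 10) = P(X ≤ 4).
  k=0: C(10,0)·0.70^0·0.30^10 = 0.0000059
  k=1: C(10,1)·0.70^1·0.30^9 = 0.0001378
  k=2: C(10,2)·0.70^2·0.30^8 = 0.0014467
  k=3: C(10,3)·0.70^3·0.30^7 = 0.0090017
  k=4: C(10,4)·0.70^4·0.30^6 = 0.0367569
P(X ≤ 4) = 0.0473490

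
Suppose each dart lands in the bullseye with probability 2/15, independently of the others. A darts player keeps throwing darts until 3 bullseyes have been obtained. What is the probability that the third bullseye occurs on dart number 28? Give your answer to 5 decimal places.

Y = trial on which the third success occurs; negative binomial, r=3, p=0.133333.
P(Y=28) = C(27,2) · p^3 · (1−p)^25
= 351 · 0.0023704 · 0.027945 = 0.0232501

0.02325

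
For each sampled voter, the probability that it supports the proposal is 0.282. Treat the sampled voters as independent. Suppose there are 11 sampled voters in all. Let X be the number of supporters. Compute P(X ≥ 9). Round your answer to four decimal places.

X ~ Binomial(11, 0.282); P(X ≥ 9) = Σ C(11,k) p^k (1−p)^(11−k) over k:
  k=9: C(11,9)·0.282^9·0.718^2 = 0.000320
  k=10: C(11,10)·0.282^10·0.718^1 = 0.000025
  k=11: C(11,11)·0.282^11·0.718^0 = 0.000001
Total = 0.000346

0.0003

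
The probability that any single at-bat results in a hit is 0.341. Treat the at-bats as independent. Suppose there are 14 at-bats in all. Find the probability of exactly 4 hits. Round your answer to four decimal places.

X ~ Binomial(n=14, p=0.341).
P(X=4) = C(14,4) · p^4 · (1−p)^10
= 1001 · 0.013521 · 0.015447 = 0.209077

0.2091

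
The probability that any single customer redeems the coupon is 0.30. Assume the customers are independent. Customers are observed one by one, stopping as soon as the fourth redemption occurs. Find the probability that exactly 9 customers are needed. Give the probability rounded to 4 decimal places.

0.0762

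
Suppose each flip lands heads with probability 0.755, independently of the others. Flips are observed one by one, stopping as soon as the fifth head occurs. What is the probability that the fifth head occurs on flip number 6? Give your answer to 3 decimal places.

Y = trial on which the fifth success occurs; negative binomial, r=5, p=0.755.
P(Y=6) = C(5,4) · p^5 · (1−p)^1
= 5 · 0.24532 · 0.245 = 0.30052

0.301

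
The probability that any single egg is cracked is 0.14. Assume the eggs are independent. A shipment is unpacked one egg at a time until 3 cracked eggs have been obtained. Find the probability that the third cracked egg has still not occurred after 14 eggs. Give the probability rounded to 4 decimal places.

0.6889

Needing more than 14 eggs ⇔ fewer than 3 successes in the first 14. With X ~ Binomial(14, 0.14), P(Y > 14) = P(X ≤ 2).
  k=0: C(14,0)·0.14^0·0.86^14 = 0.121054
  k=1: C(14,1)·0.14^1·0.86^13 = 0.275890
  k=2: C(14,2)·0.14^2·0.86^12 = 0.291930
P(X ≤ 2) = 0.688874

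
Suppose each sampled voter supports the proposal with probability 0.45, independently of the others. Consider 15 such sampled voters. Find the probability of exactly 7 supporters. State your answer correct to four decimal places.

X ~ Binomial(n=15, p=0.45).
P(X=7) = C(15,7) · p^7 · (1−p)^8
= 6435 · 0.0037367 · 0.0083734 = 0.201344

0.2013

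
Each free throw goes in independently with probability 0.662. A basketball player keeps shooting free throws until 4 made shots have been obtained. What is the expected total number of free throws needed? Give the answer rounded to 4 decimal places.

Y = total free throws until the fourth success; negative binomial with r=4, p=0.662.
E[Y] = r / p = 4 / 0.662 = 6.042296

6.0423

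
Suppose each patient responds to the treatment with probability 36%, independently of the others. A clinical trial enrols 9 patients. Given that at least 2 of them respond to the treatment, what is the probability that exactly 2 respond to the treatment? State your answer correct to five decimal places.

X ~ Binomial(9, 0.36). Want P(X=2 | X≥2) = P(X=2) / P(X≥2).
P(X=2) = C(9,2)·0.36^2·0.64^7 = 0.2051953
P(X≥2) = 1 − 0.0180144 − 0.0911979 = 0.8907877
Ratio = 0.2051953 / 0.8907877 = 0.2303526

0.23035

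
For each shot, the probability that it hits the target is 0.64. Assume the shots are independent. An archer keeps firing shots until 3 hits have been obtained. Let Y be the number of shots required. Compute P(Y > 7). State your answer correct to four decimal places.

Needing more than 7 shots ⇔ fewer than 3 successes in the first 7. With X ~ Binomial(7, 0.64), P(Y > 7) = P(X ≤ 2).
  k=0: C(7,0)·0.64^0·0.36^7 = 0.000784
  k=1: C(7,1)·0.64^1·0.36^6 = 0.009752
  k=2: C(7,2)·0.64^2·0.36^5 = 0.052011
P(X ≤ 2) = 0.062546

0.0625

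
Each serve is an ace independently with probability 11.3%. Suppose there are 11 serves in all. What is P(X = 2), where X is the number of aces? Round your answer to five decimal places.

0.23869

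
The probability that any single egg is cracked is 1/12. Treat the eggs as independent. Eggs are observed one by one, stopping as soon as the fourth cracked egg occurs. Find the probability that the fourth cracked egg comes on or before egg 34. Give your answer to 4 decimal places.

0.3137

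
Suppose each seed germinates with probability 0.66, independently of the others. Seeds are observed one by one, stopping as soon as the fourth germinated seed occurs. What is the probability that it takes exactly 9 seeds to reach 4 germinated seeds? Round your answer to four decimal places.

Y = trial on which the fourth success occurs; negative binomial, r=4, p=0.66.
P(Y=9) = C(8,3) · p^4 · (1−p)^5
= 56 · 0.18975 · 0.0045435 = 0.048279

0.0483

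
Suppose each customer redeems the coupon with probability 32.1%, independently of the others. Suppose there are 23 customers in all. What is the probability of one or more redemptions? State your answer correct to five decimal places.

0.99986

P(at least one) = 1 − P(none) = 1 − (1 − 0.321)^23
= 1 − 0.0001358 = 0.9998642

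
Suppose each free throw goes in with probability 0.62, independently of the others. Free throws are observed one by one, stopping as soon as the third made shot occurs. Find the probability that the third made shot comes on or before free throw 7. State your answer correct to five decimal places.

Finishing within 7 free throws ⇔ at least 3 successes in the first 7. With X ~ Binomial(7, 0.62), P(Y ≤ 7) = 1 − P(X ≤ 2).
  k=0: C(7,0)·0.62^0·0.38^7 = 0.0011442
  k=1: C(7,1)·0.62^1·0.38^6 = 0.0130675
  k=2: C(7,2)·0.62^2·0.38^5 = 0.0639618
1 − 0.0781734 = 0.9218266

0.92183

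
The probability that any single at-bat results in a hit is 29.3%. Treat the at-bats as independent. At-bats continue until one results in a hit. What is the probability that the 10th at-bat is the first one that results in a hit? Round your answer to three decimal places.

Geometric (trials to first success), p = 0.293.
P(Y = 10) = (1−p)^9 · p = 0.044134 · 0.293 = 0.01293

0.013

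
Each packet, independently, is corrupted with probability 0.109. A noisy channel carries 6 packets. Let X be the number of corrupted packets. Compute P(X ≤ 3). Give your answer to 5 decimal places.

0.99824

X ~ Binomial(6, 0.109); P(X ≤ 3) = Σ C(6,k) p^k (1−p)^(6−k) over k:
  k=0: C(6,0)·0.109^0·0.891^6 = 0.5003412
  k=1: C(6,1)·0.109^1·0.891^5 = 0.3672538
  k=2: C(6,2)·0.109^2·0.891^4 = 0.1123195
  k=3: C(6,3)·0.109^3·0.891^3 = 0.0183207
Total = 0.9982351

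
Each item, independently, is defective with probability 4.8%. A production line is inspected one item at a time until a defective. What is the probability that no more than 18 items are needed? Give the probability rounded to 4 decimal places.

0.5875

Y = number of items to the first success; geometric, p = 0.048.
P(Y ≤ 18) = 1 − (1−p)^18 = 1 − 0.412539 = 0.587461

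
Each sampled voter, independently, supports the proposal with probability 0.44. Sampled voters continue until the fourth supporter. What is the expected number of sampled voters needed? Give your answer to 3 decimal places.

Y = total sampled voters until the fourth success; negative binomial with r=4, p=0.44.
E[Y] = r / p = 4 / 0.44 = 9.09091

9.091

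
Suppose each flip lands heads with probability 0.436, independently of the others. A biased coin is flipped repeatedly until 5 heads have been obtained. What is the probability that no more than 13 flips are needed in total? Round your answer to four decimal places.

0.7399

Finishing within 13 flips ⇔ at least 5 successes in the first 13. With X ~ Binomial(13, 0.436), P(Y ≤ 13) = 1 − P(X ≤ 4).
  k=0: C(13,0)·0.436^0·0.564^13 = 0.000584
  k=1: C(13,1)·0.436^1·0.564^12 = 0.005872
  k=2: C(13,2)·0.436^2·0.564^11 = 0.027236
  k=3: C(13,3)·0.436^3·0.564^10 = 0.077200
  k=4: C(13,4)·0.436^4·0.564^9 = 0.149198
1 − 0.260090 = 0.739910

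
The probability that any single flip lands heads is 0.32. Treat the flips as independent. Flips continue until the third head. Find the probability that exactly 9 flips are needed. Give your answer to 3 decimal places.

0.091

Y = trial on which the third success occurs; negative binomial, r=3, p=0.32.
P(Y=9) = C(8,2) · p^3 · (1−p)^6
= 28 · 0.032768 · 0.098867 = 0.09071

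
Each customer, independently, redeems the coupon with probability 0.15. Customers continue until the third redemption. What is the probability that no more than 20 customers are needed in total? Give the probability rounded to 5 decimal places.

0.59510

Finishing within 20 customers ⇔ at least 3 successes in the first 20. With X ~ Binomial(20, 0.15), P(Y ≤ 20) = 1 − P(X ≤ 2).
  k=0: C(20,0)·0.15^0·0.85^20 = 0.0387595
  k=1: C(20,1)·0.15^1·0.85^19 = 0.1367983
  k=2: C(20,2)·0.15^2·0.85^18 = 0.2293384
1 − 0.4048963 = 0.5951037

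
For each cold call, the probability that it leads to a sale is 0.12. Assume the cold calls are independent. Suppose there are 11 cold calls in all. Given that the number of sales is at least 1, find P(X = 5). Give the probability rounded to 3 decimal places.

0.007

X ~ Binomial(11, 0.12). Want P(X=5 | X≥1) = P(X=5) / P(X≥1).
P(X=5) = C(11,5)·0.12^5·0.88^6 = 0.00534
P(X≥1) = 1 − 0.24508 = 0.75492
Ratio = 0.00534 / 0.75492 = 0.00707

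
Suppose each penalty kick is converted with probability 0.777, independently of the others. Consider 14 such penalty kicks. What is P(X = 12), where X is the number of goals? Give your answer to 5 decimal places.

0.21913

X ~ Binomial(n=14, p=0.777).
P(X=12) = C(14,12) · p^12 · (1−p)^2
= 91 · 0.048423 · 0.049729 = 0.2191308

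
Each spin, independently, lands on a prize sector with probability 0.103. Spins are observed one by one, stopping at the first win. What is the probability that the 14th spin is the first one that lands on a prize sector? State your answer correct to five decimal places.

Geometric (trials to first success), p = 0.103.
P(Y = 14) = (1−p)^13 · p = 0.24339 · 0.103 = 0.0250691

0.02507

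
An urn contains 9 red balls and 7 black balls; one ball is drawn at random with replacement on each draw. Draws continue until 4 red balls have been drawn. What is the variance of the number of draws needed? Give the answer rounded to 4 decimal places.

Y = total draws until the fourth success; negative binomial with r=4, p=0.5625.
Var(Y) = r(1−p)/p² = 4·0.4375 / 0.5625² = 5.530864

5.5309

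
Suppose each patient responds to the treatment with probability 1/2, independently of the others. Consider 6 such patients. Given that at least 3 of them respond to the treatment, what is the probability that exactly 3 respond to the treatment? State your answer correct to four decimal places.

0.4762

X ~ Binomial(6, 0.50). Want P(X=3 | X≥3) = P(X=3) / P(X≥3).
P(X=3) = C(6,3)·0.50^3·0.50^3 = 0.312500
P(X≥3) = 1 − 0.015625 − 0.093750 − 0.234375 = 0.656250
Ratio = 0.312500 / 0.656250 = 0.476190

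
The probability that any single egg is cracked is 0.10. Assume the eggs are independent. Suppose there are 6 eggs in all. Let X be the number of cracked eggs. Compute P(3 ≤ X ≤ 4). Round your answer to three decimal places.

0.016

X ~ Binomial(6, 0.10); P(3 ≤ X ≤ 4) = Σ C(6,k) p^k (1−p)^(6−k) over k:
  k=3: C(6,3)·0.10^3·0.90^3 = 0.01458
  k=4: C(6,4)·0.10^4·0.90^2 = 0.00121
Total = 0.01580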